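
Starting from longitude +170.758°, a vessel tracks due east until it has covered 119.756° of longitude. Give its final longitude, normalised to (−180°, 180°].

Start at +170.758°; shift +119.756° → +290.514°.
+290.514° lies outside (−180°, 180°]; subtract 360° → -69.486°.

-69.486°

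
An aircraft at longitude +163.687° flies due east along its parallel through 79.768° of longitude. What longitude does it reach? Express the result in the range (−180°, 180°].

Start at +163.687°; shift +79.768° → +243.455°.
+243.455° lies outside (−180°, 180°]; subtract 360° → -116.545°.

-116.545°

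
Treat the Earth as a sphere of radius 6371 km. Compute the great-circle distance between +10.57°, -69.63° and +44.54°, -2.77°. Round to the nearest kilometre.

7358 km

Δλ = -2.77 − -69.63 = 66.86°.
Δφ = 44.54 − 10.57 = 33.97°.
a = sin²(Δφ/2) + cos φ₁ · cos φ₂ · sin²(Δλ/2) = 0.297994.
c = 2·atan2(√a, √(1−a)) = 1.15490 rad → d = 6371·c ≈ 7357.86 km.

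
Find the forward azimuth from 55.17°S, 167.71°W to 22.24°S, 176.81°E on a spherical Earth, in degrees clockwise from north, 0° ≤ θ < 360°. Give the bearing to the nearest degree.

Δλ = 176.81 − -167.71 = 344.52°; wrapped into (−180°, 180°]: -15.48°.
θ = atan2( sin Δλ · cos φ₂ , cos φ₁ · sin φ₂ − sin φ₁ · cos φ₂ · cos Δλ )
  = atan2(-0.24705, 0.51605) = -25.582° → normalised to [0°, 360°): 334.418°.

334°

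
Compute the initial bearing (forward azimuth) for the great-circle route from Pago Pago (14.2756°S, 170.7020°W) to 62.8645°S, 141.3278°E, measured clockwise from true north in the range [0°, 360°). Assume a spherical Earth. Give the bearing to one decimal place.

Δλ = 141.3278 − -170.7020 = 312.0298°; wrapped into (−180°, 180°]: -47.9702°.
θ = atan2( sin Δλ · cos φ₂ , cos φ₁ · sin φ₂ − sin φ₁ · cos φ₂ · cos Δλ )
  = atan2(-0.33879, -0.78715) = -156.713° → normalised to [0°, 360°): 203.287°.

203.3°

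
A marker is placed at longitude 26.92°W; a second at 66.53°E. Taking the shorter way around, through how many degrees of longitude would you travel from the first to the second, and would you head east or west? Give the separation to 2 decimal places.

93.45° east

Raw difference: 66.53 − -26.92 = 93.45°.
Normalise into (−180°, 180°]: 93.45° stays 93.45°.
Positive ⇒ the second point lies to the east; separation 93.45°.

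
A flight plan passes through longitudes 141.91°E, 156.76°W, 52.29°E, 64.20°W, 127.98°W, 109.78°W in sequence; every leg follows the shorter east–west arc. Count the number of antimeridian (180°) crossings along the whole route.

Leg 1: +141.91° → -156.76°, shortest Δλ = 61.33° (east) — crosses 180°.
Leg 2: -156.76° → +52.29°, shortest Δλ = -150.95° (west) — crosses 180°.
Leg 3: +52.29° → -64.20°, shortest Δλ = -116.49° (west) — does not cross 180°.
Leg 4: -64.20° → -127.98°, shortest Δλ = -63.78° (west) — does not cross 180°.
Leg 5: -127.98° → -109.78°, shortest Δλ = 18.2° (east) — does not cross 180°.
Total crossings: 2.

2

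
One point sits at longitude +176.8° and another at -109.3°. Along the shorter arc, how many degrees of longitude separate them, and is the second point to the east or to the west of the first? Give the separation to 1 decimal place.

Raw difference: -109.3 − 176.8 = -286.1°.
Normalise into (−180°, 180°]: -286.1° + 360° = 73.9°.
Positive ⇒ the second point lies to the east; separation 73.9°.

73.9° east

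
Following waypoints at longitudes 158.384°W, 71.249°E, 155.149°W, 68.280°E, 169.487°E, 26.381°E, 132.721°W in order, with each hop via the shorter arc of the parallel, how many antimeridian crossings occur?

3

Leg 1: -158.384° → +71.249°, shortest Δλ = -130.367° (west) — crosses 180°.
Leg 2: +71.249° → -155.149°, shortest Δλ = 133.602° (east) — crosses 180°.
Leg 3: -155.149° → +68.280°, shortest Δλ = -136.571° (west) — crosses 180°.
Leg 4: +68.280° → +169.487°, shortest Δλ = 101.207° (east) — does not cross 180°.
Leg 5: +169.487° → +26.381°, shortest Δλ = -143.106° (west) — does not cross 180°.
Leg 6: +26.381° → -132.721°, shortest Δλ = -159.102° (west) — does not cross 180°.
Total crossings: 3.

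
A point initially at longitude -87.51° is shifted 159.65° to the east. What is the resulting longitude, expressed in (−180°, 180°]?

+72.14°

Start at -87.51°; shift +159.65° → +72.14°.
+72.14° already lies in (−180°, 180°].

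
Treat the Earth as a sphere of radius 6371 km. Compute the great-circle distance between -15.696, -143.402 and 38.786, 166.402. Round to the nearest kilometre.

7993 km

Δλ = 166.402 − -143.402 = 309.804°; wrapped into (−180°, 180°]: -50.196°.
Δφ = 38.786 − -15.696 = 54.482°.
a = sin²(Δφ/2) + cos φ₁ · cos φ₂ · sin²(Δλ/2) = 0.344536.
c = 2·atan2(√a, √(1−a)) = 1.25463 rad → d = 6371·c ≈ 7993.23 km.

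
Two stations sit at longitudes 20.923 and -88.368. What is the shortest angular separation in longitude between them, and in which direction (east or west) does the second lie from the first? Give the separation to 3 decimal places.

109.291° west

Raw difference: -88.368 − 20.923 = -109.291°.
Normalise into (−180°, 180°]: -109.291° stays -109.291°.
Negative ⇒ the second point lies to the west; separation 109.291°.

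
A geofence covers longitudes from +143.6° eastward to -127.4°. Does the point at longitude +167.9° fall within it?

Yes

Band width going east from +143.6° to -127.4°: ((-127.4 − 143.6) mod 360) = 89.0°.
Offset of +167.9° east of the west edge: ((167.9 − 143.6) mod 360) = 24.3°.
24.3° ≤ 89.0° ⇒ inside.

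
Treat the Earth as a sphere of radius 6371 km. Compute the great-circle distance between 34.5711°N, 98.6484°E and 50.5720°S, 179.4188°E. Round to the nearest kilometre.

12316 km

Δλ = 179.4188 − 98.6484 = 80.7704°.
Δφ = -50.5720 − 34.5711 = -85.1431°.
a = sin²(Δφ/2) + cos φ₁ · cos φ₂ · sin²(Δλ/2) = 0.677208.
c = 2·atan2(√a, √(1−a)) = 1.93309 rad → d = 6371·c ≈ 12315.69 km.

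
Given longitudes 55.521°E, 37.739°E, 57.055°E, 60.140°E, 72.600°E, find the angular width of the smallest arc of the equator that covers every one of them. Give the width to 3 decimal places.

Sort the longitudes: +37.739°, +55.521°, +57.055°, +60.140°, +72.600°.
Eastward gaps between consecutive values (wrapping around): 17.782°, 1.534°, 3.085°, 12.460°, 325.139°.
Largest gap = 325.139° ⇒ minimal covering band is its complement: 360° − 325.139° = 34.861°.
Band runs from +37.739° eastward to +72.600°.

34.861°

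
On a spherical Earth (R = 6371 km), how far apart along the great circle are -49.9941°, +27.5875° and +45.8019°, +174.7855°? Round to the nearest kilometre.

Δλ = 174.7855 − 27.5875 = 147.1980°.
Δφ = 45.8019 − -49.9941 = 95.7960°.
a = sin²(Δφ/2) + cos φ₁ · cos φ₂ · sin²(Δλ/2) = 0.962931.
c = 2·atan2(√a, √(1−a)) = 2.75411 rad → d = 6371·c ≈ 17546.43 km.

17546 km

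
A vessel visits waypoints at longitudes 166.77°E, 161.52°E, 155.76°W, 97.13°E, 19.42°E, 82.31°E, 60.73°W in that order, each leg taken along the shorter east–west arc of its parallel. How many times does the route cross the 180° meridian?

2

Leg 1: +166.77° → +161.52°, shortest Δλ = -5.25° (west) — does not cross 180°.
Leg 2: +161.52° → -155.76°, shortest Δλ = 42.72° (east) — crosses 180°.
Leg 3: -155.76° → +97.13°, shortest Δλ = -107.11° (west) — crosses 180°.
Leg 4: +97.13° → +19.42°, shortest Δλ = -77.71° (west) — does not cross 180°.
Leg 5: +19.42° → +82.31°, shortest Δλ = 62.89° (east) — does not cross 180°.
Leg 6: +82.31° → -60.73°, shortest Δλ = -143.04° (west) — does not cross 180°.
Total crossings: 2.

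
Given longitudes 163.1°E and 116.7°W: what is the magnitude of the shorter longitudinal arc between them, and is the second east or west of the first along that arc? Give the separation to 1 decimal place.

Raw difference: -116.7 − 163.1 = -279.8°.
Normalise into (−180°, 180°]: -279.8° + 360° = 80.2°.
Positive ⇒ the second point lies to the east; separation 80.2°.

80.2° east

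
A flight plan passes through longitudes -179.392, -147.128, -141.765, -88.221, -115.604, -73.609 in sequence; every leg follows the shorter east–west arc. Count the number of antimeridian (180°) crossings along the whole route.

0

Leg 1: -179.392° → -147.128°, shortest Δλ = 32.264° (east) — does not cross 180°.
Leg 2: -147.128° → -141.765°, shortest Δλ = 5.363° (east) — does not cross 180°.
Leg 3: -141.765° → -88.221°, shortest Δλ = 53.544° (east) — does not cross 180°.
Leg 4: -88.221° → -115.604°, shortest Δλ = -27.383° (west) — does not cross 180°.
Leg 5: -115.604° → -73.609°, shortest Δλ = 41.995° (east) — does not cross 180°.
Total crossings: 0.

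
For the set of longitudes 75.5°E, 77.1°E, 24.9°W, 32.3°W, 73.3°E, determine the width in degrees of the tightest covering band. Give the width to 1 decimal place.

Sort the longitudes: -32.3°, -24.9°, +73.3°, +75.5°, +77.1°.
Eastward gaps between consecutive values (wrapping around): 7.4°, 98.2°, 2.2°, 1.6°, 250.6°.
Largest gap = 250.6° ⇒ minimal covering band is its complement: 360° − 250.6° = 109.4°.
Band runs from -32.3° eastward to +77.1°.

109.4°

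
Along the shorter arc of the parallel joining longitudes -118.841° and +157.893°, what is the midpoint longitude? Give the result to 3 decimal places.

Signed shortest Δλ from -118.841° to +157.893° is -83.266°.
Midpoint longitude = -118.841° + (-83.266°)/2 = -118.841° − 41.633° = -160.474°.
(The naïve average (-118.841 + +157.893)/2 = 19.526° is on the wrong side of the globe.)

-160.474°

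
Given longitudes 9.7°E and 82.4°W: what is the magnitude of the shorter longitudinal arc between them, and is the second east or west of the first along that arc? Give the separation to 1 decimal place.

Raw difference: -82.4 − 9.7 = -92.1°.
Normalise into (−180°, 180°]: -92.1° stays -92.1°.
Negative ⇒ the second point lies to the west; separation 92.1°.

92.1° west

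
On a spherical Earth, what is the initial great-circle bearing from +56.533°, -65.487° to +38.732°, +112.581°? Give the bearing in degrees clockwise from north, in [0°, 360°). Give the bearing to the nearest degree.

2°

Δλ = 112.581 − -65.487 = 178.068°.
θ = atan2( sin Δλ · cos φ₂ , cos φ₁ · sin φ₂ − sin φ₁ · cos φ₂ · cos Δλ )
  = atan2(0.02630, 0.99541) = 1.513° → normalised to [0°, 360°): 1.513°.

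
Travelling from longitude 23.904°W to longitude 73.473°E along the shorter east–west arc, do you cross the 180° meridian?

Signed shortest Δλ = ((73.473 − -23.904 + 180) mod 360) − 180 = 97.377°.
Going east by 97.377° from -23.904° reaches +73.473° without touching 180°.

No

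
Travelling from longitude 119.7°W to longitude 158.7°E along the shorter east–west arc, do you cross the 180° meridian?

Naïve |158.7 − -119.7| = 278.4° > 180°, so the shorter arc goes the other way round — across 180°.
Signed shortest Δλ = ((158.7 − -119.7 + 180) mod 360) − 180 = -81.6°.
Going west by 81.6° from -119.7° passes through 180° before reaching +158.7°.

Yes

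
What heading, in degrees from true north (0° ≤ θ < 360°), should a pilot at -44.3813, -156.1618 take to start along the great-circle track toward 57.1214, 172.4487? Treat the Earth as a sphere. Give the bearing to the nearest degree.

Δλ = 172.4487 − -156.1618 = 328.6105°; wrapped into (−180°, 180°]: -31.3895°.
θ = atan2( sin Δλ · cos φ₂ , cos φ₁ · sin φ₂ − sin φ₁ · cos φ₂ · cos Δλ )
  = atan2(-0.28275, 0.92435) = -17.008° → normalised to [0°, 360°): 342.992°.

343°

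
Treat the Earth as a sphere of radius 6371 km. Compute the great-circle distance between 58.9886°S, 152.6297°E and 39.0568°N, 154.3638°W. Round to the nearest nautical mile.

Δλ = -154.3638 − 152.6297 = -306.9935°; wrapped into (−180°, 180°]: 53.0065°.
Δφ = 39.0568 − -58.9886 = 98.0454°.
a = sin²(Δφ/2) + cos φ₁ · cos φ₂ · sin²(Δλ/2) = 0.649648.
c = 2·atan2(√a, √(1−a)) = 1.87475 rad → d = 6371·c ≈ 11944.04 km ≈ 6449.27 nmi.

6449 nmi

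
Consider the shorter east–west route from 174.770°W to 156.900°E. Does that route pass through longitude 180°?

Naïve |156.900 − -174.770| = 331.67° > 180°, so the shorter arc goes the other way round — across 180°.
Signed shortest Δλ = ((156.900 − -174.770 + 180) mod 360) − 180 = -28.33°.
Going west by 28.33° from -174.770° passes through 180° before reaching +156.900°.

Yes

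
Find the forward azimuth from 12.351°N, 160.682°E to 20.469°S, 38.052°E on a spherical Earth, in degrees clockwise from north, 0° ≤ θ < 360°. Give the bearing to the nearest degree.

Δλ = 38.052 − 160.682 = -122.630°.
θ = atan2( sin Δλ · cos φ₂ , cos φ₁ · sin φ₂ − sin φ₁ · cos φ₂ · cos Δλ )
  = atan2(-0.78900, -0.23355) = -106.489° → normalised to [0°, 360°): 253.511°.

254°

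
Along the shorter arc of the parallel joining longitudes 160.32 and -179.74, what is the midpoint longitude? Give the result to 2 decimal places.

Signed shortest Δλ from +160.32° to -179.74° is +19.94°.
Midpoint longitude = +160.32° + (+19.94°)/2 = +160.32° + 9.97° = +170.29°.
(The naïve average (+160.32 + -179.74)/2 = -9.71° is on the wrong side of the globe.)

+170.29°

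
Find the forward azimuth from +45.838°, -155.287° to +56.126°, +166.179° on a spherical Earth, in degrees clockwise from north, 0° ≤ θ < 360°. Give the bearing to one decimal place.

Δλ = 166.179 − -155.287 = 321.466°; wrapped into (−180°, 180°]: -38.534°.
θ = atan2( sin Δλ · cos φ₂ , cos φ₁ · sin φ₂ − sin φ₁ · cos φ₂ · cos Δλ )
  = atan2(-0.34723, 0.26567) = -52.580° → normalised to [0°, 360°): 307.420°.

307.4°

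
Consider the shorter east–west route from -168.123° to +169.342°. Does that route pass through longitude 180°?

Naïve |169.342 − -168.123| = 337.465° > 180°, so the shorter arc goes the other way round — across 180°.
Signed shortest Δλ = ((169.342 − -168.123 + 180) mod 360) − 180 = -22.535°.
Going west by 22.535° from -168.123° passes through 180° before reaching +169.342°.

Yes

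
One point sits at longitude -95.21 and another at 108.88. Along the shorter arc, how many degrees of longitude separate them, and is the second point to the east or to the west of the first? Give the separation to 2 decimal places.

Raw difference: 108.88 − -95.21 = 204.09°.
Normalise into (−180°, 180°]: 204.09° − 360° = -155.91°.
Negative ⇒ the second point lies to the west; separation 155.91°.

155.91° west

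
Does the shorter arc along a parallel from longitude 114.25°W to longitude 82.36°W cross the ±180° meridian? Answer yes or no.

Signed shortest Δλ = ((-82.36 − -114.25 + 180) mod 360) − 180 = 31.89°.
Going east by 31.89° from -114.25° reaches -82.36° without touching 180°.

No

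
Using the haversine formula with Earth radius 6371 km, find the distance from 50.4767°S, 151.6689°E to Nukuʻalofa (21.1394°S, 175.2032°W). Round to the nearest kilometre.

4356 km

Δλ = -175.2032 − 151.6689 = -326.8721°; wrapped into (−180°, 180°]: 33.1279°.
Δφ = -21.1394 − -50.4767 = 29.3373°.
a = sin²(Δφ/2) + cos φ₁ · cos φ₂ · sin²(Δλ/2) = 0.112366.
c = 2·atan2(√a, √(1−a)) = 0.68366 rad → d = 6371·c ≈ 4355.58 km.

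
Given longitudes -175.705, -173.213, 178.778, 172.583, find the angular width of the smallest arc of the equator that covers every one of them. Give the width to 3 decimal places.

Sort the longitudes: -175.705°, -173.213°, +172.583°, +178.778°.
Eastward gaps between consecutive values (wrapping around): 2.492°, 345.796°, 6.195°, 5.517°.
Largest gap = 345.796° ⇒ minimal covering band is its complement: 360° − 345.796° = 14.204°.
Band runs from +172.583° eastward to -173.213°, crossing the antimeridian.

14.204°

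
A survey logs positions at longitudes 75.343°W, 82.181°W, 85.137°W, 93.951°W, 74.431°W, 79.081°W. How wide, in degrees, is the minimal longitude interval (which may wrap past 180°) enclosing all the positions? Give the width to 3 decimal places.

19.520°

Sort the longitudes: -93.951°, -85.137°, -82.181°, -79.081°, -75.343°, -74.431°.
Eastward gaps between consecutive values (wrapping around): 8.814°, 2.956°, 3.100°, 3.738°, 0.912°, 340.480°.
Largest gap = 340.480° ⇒ minimal covering band is its complement: 360° − 340.480° = 19.520°.
Band runs from -93.951° eastward to -74.431°.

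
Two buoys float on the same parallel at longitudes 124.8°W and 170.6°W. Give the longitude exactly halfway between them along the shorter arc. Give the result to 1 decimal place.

Signed shortest Δλ from -124.8° to -170.6° is -45.8°.
Midpoint longitude = -124.8° + (-45.8°)/2 = -124.8° − 22.9° = -147.7°.

147.7°W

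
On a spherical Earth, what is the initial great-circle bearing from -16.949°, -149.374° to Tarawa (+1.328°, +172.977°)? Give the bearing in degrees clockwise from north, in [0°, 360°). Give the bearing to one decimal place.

Δλ = 172.977 − -149.374 = 322.351°; wrapped into (−180°, 180°]: -37.649°.
θ = atan2( sin Δλ · cos φ₂ , cos φ₁ · sin φ₂ − sin φ₁ · cos φ₂ · cos Δλ )
  = atan2(-0.61066, 0.25292) = -67.502° → normalised to [0°, 360°): 292.498°.

292.5°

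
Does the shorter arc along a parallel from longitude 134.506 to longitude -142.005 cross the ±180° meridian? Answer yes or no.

Naïve |-142.005 − 134.506| = 276.511° > 180°, so the shorter arc goes the other way round — across 180°.
Signed shortest Δλ = ((-142.005 − 134.506 + 180) mod 360) − 180 = 83.489°.
Going east by 83.489° from +134.506° passes through 180° before reaching -142.005°.

Yes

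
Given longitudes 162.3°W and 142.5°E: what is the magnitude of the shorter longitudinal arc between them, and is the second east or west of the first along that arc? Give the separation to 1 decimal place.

55.2° west

Raw difference: 142.5 − -162.3 = 304.8°.
Normalise into (−180°, 180°]: 304.8° − 360° = -55.2°.
Negative ⇒ the second point lies to the west; separation 55.2°.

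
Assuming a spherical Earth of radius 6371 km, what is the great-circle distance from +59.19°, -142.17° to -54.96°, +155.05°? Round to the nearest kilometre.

Δλ = 155.05 − -142.17 = 297.22°; wrapped into (−180°, 180°]: -62.78°.
Δφ = -54.96 − 59.19 = -114.15°.
a = sin²(Δφ/2) + cos φ₁ · cos φ₂ · sin²(Δλ/2) = 0.784345.
c = 2·atan2(√a, √(1−a)) = 2.17571 rad → d = 6371·c ≈ 13861.43 km.

13861 km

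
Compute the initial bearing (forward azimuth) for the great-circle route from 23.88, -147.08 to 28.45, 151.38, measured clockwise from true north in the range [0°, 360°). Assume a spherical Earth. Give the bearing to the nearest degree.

Δλ = 151.38 − -147.08 = 298.46°; wrapped into (−180°, 180°]: -61.54°.
θ = atan2( sin Δλ · cos φ₂ , cos φ₁ · sin φ₂ − sin φ₁ · cos φ₂ · cos Δλ )
  = atan2(-0.77298, 0.26599) = -71.011° → normalised to [0°, 360°): 288.989°.

289°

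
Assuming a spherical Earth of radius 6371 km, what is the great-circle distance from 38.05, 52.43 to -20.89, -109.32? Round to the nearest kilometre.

17425 km

Δλ = -109.32 − 52.43 = -161.75°.
Δφ = -20.89 − 38.05 = -58.94°.
a = sin²(Δφ/2) + cos φ₁ · cos φ₂ · sin²(Δλ/2) = 0.959239.
c = 2·atan2(√a, √(1−a)) = 2.73501 rad → d = 6371·c ≈ 17424.75 km.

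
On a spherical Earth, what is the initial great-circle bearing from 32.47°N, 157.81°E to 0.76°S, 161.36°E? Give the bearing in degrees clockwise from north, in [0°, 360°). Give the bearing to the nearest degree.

174°

Δλ = 161.36 − 157.81 = 3.55°.
θ = atan2( sin Δλ · cos φ₂ , cos φ₁ · sin φ₂ − sin φ₁ · cos φ₂ · cos Δλ )
  = atan2(0.06191, -0.54697) = 173.542° → normalised to [0°, 360°): 173.542°.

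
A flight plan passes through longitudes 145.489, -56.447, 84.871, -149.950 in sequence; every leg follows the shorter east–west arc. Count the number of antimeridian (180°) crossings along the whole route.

2

Leg 1: +145.489° → -56.447°, shortest Δλ = 158.064° (east) — crosses 180°.
Leg 2: -56.447° → +84.871°, shortest Δλ = 141.318° (east) — does not cross 180°.
Leg 3: +84.871° → -149.950°, shortest Δλ = 125.179° (east) — crosses 180°.
Total crossings: 2.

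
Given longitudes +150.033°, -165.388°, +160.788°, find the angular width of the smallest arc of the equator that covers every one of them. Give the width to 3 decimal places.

Sort the longitudes: -165.388°, +150.033°, +160.788°.
Eastward gaps between consecutive values (wrapping around): 315.421°, 10.755°, 33.824°.
Largest gap = 315.421° ⇒ minimal covering band is its complement: 360° − 315.421° = 44.579°.
Band runs from +150.033° eastward to -165.388°, crossing the antimeridian.

44.579°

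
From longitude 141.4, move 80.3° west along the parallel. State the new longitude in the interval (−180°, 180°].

+61.1°

Start at +141.4°; shift −80.3° → +61.1°.
+61.1° already lies in (−180°, 180°].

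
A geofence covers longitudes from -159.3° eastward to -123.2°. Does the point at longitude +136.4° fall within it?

No

Band width going east from -159.3° to -123.2°: ((-123.2 − -159.3) mod 360) = 36.1°.
Offset of +136.4° east of the west edge: ((136.4 − -159.3) mod 360) = 295.7°.
295.7° > 36.1° ⇒ outside.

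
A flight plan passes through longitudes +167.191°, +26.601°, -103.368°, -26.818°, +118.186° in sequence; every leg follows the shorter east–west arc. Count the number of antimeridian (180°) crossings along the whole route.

Leg 1: +167.191° → +26.601°, shortest Δλ = -140.59° (west) — does not cross 180°.
Leg 2: +26.601° → -103.368°, shortest Δλ = -129.969° (west) — does not cross 180°.
Leg 3: -103.368° → -26.818°, shortest Δλ = 76.55° (east) — does not cross 180°.
Leg 4: -26.818° → +118.186°, shortest Δλ = 145.004° (east) — does not cross 180°.
Total crossings: 0.

0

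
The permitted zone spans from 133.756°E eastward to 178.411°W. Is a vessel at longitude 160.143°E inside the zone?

Band width going east from +133.756° to -178.411°: ((-178.411 − 133.756) mod 360) = 47.833°.
Offset of +160.143° east of the west edge: ((160.143 − 133.756) mod 360) = 26.387°.
26.387° ≤ 47.833° ⇒ inside.

Yes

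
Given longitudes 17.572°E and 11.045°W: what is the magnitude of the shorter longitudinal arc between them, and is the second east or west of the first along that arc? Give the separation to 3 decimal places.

28.617° west

Raw difference: -11.045 − 17.572 = -28.617°.
Normalise into (−180°, 180°]: -28.617° stays -28.617°.
Negative ⇒ the second point lies to the west; separation 28.617°.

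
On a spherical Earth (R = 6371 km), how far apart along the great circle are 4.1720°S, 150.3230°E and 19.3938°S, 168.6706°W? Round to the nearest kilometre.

4756 km

Δλ = -168.6706 − 150.3230 = -318.9936°; wrapped into (−180°, 180°]: 41.0064°.
Δφ = -19.3938 − -4.1720 = -15.2218°.
a = sin²(Δφ/2) + cos φ₁ · cos φ₂ · sin²(Δλ/2) = 0.132956.
c = 2·atan2(√a, √(1−a)) = 0.74647 rad → d = 6371·c ≈ 4755.78 km.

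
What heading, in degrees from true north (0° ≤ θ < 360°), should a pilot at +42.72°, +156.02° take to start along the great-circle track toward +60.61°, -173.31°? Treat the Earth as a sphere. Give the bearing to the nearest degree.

Δλ = -173.31 − 156.02 = -329.33°; wrapped into (−180°, 180°]: 30.67°.
θ = atan2( sin Δλ · cos φ₂ , cos φ₁ · sin φ₂ − sin φ₁ · cos φ₂ · cos Δλ )
  = atan2(0.25033, 0.35376) = 35.284° → normalised to [0°, 360°): 35.284°.

35°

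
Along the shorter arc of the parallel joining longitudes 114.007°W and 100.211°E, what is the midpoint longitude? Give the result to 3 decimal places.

173.102°E

Signed shortest Δλ from -114.007° to +100.211° is -145.782°.
Midpoint longitude = -114.007° + (-145.782°)/2 = -114.007° − 72.891° = -186.898°.
Normalise into (−180°, 180°]: +173.102°.
(The naïve average (-114.007 + +100.211)/2 = -6.898° is on the wrong side of the globe.)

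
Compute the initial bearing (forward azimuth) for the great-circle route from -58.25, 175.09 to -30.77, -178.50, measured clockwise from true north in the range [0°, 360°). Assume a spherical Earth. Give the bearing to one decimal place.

Δλ = -178.50 − 175.09 = -353.59°; wrapped into (−180°, 180°]: 6.41°.
θ = atan2( sin Δλ · cos φ₂ , cos φ₁ · sin φ₂ − sin φ₁ · cos φ₂ · cos Δλ )
  = atan2(0.09593, 0.45687) = 11.858° → normalised to [0°, 360°): 11.858°.

11.9°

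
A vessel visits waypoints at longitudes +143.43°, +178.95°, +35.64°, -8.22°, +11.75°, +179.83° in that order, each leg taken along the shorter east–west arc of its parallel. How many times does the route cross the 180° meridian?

Leg 1: +143.43° → +178.95°, shortest Δλ = 35.52° (east) — does not cross 180°.
Leg 2: +178.95° → +35.64°, shortest Δλ = -143.31° (west) — does not cross 180°.
Leg 3: +35.64° → -8.22°, shortest Δλ = -43.86° (west) — does not cross 180°.
Leg 4: -8.22° → +11.75°, shortest Δλ = 19.97° (east) — does not cross 180°.
Leg 5: +11.75° → +179.83°, shortest Δλ = 168.08° (east) — does not cross 180°.
Total crossings: 0.

0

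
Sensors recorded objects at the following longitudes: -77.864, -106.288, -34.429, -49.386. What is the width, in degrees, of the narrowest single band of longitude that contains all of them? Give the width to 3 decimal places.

71.859°

Sort the longitudes: -106.288°, -77.864°, -49.386°, -34.429°.
Eastward gaps between consecutive values (wrapping around): 28.424°, 28.478°, 14.957°, 288.141°.
Largest gap = 288.141° ⇒ minimal covering band is its complement: 360° − 288.141° = 71.859°.
Band runs from -106.288° eastward to -34.429°.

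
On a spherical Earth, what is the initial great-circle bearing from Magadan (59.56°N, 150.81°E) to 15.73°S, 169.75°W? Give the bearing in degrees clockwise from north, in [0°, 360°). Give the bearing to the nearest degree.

142°

Δλ = -169.75 − 150.81 = -320.56°; wrapped into (−180°, 180°]: 39.44°.
θ = atan2( sin Δλ · cos φ₂ , cos φ₁ · sin φ₂ − sin φ₁ · cos φ₂ · cos Δλ )
  = atan2(0.61148, -0.77825) = 141.843° → normalised to [0°, 360°): 141.843°.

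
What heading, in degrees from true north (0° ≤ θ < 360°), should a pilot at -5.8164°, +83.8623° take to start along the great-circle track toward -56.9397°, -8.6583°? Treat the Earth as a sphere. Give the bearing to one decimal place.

213.1°

Δλ = -8.6583 − 83.8623 = -92.5206°.
θ = atan2( sin Δλ · cos φ₂ , cos φ₁ · sin φ₂ − sin φ₁ · cos φ₂ · cos Δλ )
  = atan2(-0.54499, -0.83621) = -146.906° → normalised to [0°, 360°): 213.094°.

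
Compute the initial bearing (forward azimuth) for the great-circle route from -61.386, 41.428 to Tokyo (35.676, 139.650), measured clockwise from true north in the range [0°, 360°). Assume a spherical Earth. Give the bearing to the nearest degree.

78°

Δλ = 139.650 − 41.428 = 98.222°.
θ = atan2( sin Δλ · cos φ₂ , cos φ₁ · sin φ₂ − sin φ₁ · cos φ₂ · cos Δλ )
  = atan2(0.80398, 0.17732) = 77.563° → normalised to [0°, 360°): 77.563°.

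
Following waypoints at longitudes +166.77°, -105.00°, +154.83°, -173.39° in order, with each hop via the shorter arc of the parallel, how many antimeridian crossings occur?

Leg 1: +166.77° → -105.00°, shortest Δλ = 88.23° (east) — crosses 180°.
Leg 2: -105.00° → +154.83°, shortest Δλ = -100.17° (west) — crosses 180°.
Leg 3: +154.83° → -173.39°, shortest Δλ = 31.78° (east) — crosses 180°.
Total crossings: 3.

3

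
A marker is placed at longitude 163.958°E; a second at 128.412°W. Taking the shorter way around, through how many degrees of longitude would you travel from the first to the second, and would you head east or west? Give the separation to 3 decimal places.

Raw difference: -128.412 − 163.958 = -292.37°.
Normalise into (−180°, 180°]: -292.37° + 360° = 67.63°.
Positive ⇒ the second point lies to the east; separation 67.630°.

67.630° east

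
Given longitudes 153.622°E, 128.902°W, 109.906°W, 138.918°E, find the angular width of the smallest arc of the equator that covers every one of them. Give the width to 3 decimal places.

Sort the longitudes: -128.902°, -109.906°, +138.918°, +153.622°.
Eastward gaps between consecutive values (wrapping around): 18.996°, 248.824°, 14.704°, 77.476°.
Largest gap = 248.824° ⇒ minimal covering band is its complement: 360° − 248.824° = 111.176°.
Band runs from +138.918° eastward to -109.906°, crossing the antimeridian.

111.176°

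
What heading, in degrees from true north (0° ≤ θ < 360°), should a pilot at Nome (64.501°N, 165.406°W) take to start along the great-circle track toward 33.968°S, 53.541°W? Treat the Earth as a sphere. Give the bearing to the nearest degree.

Δλ = -53.541 − -165.406 = 111.865°.
θ = atan2( sin Δλ · cos φ₂ , cos φ₁ · sin φ₂ − sin φ₁ · cos φ₂ · cos Δλ )
  = atan2(0.76969, 0.03825) = 87.155° → normalised to [0°, 360°): 87.155°.

87°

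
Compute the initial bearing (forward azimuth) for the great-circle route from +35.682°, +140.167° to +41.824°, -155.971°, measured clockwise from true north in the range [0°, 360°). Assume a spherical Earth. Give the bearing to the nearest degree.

62°

Δλ = -155.971 − 140.167 = -296.138°; wrapped into (−180°, 180°]: 63.862°.
θ = atan2( sin Δλ · cos φ₂ , cos φ₁ · sin φ₂ − sin φ₁ · cos φ₂ · cos Δλ )
  = atan2(0.66899, 0.35017) = 62.371° → normalised to [0°, 360°): 62.371°.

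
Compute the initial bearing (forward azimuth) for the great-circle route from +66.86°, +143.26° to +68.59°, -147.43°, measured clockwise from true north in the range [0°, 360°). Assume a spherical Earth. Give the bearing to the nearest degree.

Δλ = -147.43 − 143.26 = -290.69°; wrapped into (−180°, 180°]: 69.31°.
θ = atan2( sin Δλ · cos φ₂ , cos φ₁ · sin φ₂ − sin φ₁ · cos φ₂ · cos Δλ )
  = atan2(0.34150, 0.24726) = 54.093° → normalised to [0°, 360°): 54.093°.

54°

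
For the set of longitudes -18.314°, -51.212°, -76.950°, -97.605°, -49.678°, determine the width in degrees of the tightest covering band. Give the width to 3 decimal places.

Sort the longitudes: -97.605°, -76.950°, -51.212°, -49.678°, -18.314°.
Eastward gaps between consecutive values (wrapping around): 20.655°, 25.738°, 1.534°, 31.364°, 280.709°.
Largest gap = 280.709° ⇒ minimal covering band is its complement: 360° − 280.709° = 79.291°.
Band runs from -97.605° eastward to -18.314°.

79.291°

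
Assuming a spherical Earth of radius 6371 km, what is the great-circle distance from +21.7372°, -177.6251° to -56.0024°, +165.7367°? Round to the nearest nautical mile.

4744 nmi

Δλ = 165.7367 − -177.6251 = 343.3618°; wrapped into (−180°, 180°]: -16.6382°.
Δφ = -56.0024 − 21.7372 = -77.7396°.
a = sin²(Δφ/2) + cos φ₁ · cos φ₂ · sin²(Δλ/2) = 0.404696.
c = 2·atan2(√a, √(1−a)) = 1.37901 rad → d = 6371·c ≈ 8785.70 km ≈ 4743.90 nmi.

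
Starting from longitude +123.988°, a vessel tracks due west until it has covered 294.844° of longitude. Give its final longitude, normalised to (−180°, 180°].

-170.856°

Start at +123.988°; shift −294.844° → -170.856°.
-170.856° already lies in (−180°, 180°].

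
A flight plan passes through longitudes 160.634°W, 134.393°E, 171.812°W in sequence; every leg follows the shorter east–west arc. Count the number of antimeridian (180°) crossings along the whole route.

2

Leg 1: -160.634° → +134.393°, shortest Δλ = -64.973° (west) — crosses 180°.
Leg 2: +134.393° → -171.812°, shortest Δλ = 53.795° (east) — crosses 180°.
Total crossings: 2.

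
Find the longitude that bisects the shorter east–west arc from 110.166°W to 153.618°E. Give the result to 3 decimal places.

Signed shortest Δλ from -110.166° to +153.618° is -96.216°.
Midpoint longitude = -110.166° + (-96.216°)/2 = -110.166° − 48.108° = -158.274°.
(The naïve average (-110.166 + +153.618)/2 = 21.726° is on the wrong side of the globe.)

158.274°W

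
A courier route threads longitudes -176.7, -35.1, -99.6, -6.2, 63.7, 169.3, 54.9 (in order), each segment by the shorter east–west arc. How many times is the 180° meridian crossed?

Leg 1: -176.7° → -35.1°, shortest Δλ = 141.6° (east) — does not cross 180°.
Leg 2: -35.1° → -99.6°, shortest Δλ = -64.5° (west) — does not cross 180°.
Leg 3: -99.6° → -6.2°, shortest Δλ = 93.4° (east) — does not cross 180°.
Leg 4: -6.2° → +63.7°, shortest Δλ = 69.9° (east) — does not cross 180°.
Leg 5: +63.7° → +169.3°, shortest Δλ = 105.6° (east) — does not cross 180°.
Leg 6: +169.3° → +54.9°, shortest Δλ = -114.4° (west) — does not cross 180°.
Total crossings: 0.

0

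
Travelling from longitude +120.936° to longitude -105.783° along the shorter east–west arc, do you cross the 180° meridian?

Naïve |-105.783 − 120.936| = 226.719° > 180°, so the shorter arc goes the other way round — across 180°.
Signed shortest Δλ = ((-105.783 − 120.936 + 180) mod 360) − 180 = 133.281°.
Going east by 133.281° from +120.936° passes through 180° before reaching -105.783°.

Yes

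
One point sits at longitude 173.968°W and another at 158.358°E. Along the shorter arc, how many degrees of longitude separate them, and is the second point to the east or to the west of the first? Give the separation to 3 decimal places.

27.674° west

Raw difference: 158.358 − -173.968 = 332.326°.
Normalise into (−180°, 180°]: 332.326° − 360° = -27.674°.
Negative ⇒ the second point lies to the west; separation 27.674°.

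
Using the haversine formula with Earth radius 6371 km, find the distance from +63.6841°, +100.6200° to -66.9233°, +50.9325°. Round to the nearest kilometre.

Δλ = 50.9325 − 100.6200 = -49.6875°.
Δφ = -66.9233 − 63.6841 = -130.6074°.
a = sin²(Δφ/2) + cos φ₁ · cos φ₂ · sin²(Δλ/2) = 0.856109.
c = 2·atan2(√a, √(1−a)) = 2.36345 rad → d = 6371·c ≈ 15057.54 km.

15058 km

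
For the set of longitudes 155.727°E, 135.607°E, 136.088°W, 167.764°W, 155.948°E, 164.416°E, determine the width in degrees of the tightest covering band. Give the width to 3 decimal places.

Sort the longitudes: -167.764°, -136.088°, +135.607°, +155.727°, +155.948°, +164.416°.
Eastward gaps between consecutive values (wrapping around): 31.676°, 271.695°, 20.120°, 0.221°, 8.468°, 27.820°.
Largest gap = 271.695° ⇒ minimal covering band is its complement: 360° − 271.695° = 88.305°.
Band runs from +135.607° eastward to -136.088°, crossing the antimeridian.

88.305°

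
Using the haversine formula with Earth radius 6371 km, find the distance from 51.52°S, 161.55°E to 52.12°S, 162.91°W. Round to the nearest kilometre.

Δλ = -162.91 − 161.55 = -324.46°; wrapped into (−180°, 180°]: 35.54°.
Δφ = -52.12 − -51.52 = -0.60°.
a = sin²(Δφ/2) + cos φ₁ · cos φ₂ · sin²(Δλ/2) = 0.035615.
c = 2·atan2(√a, √(1−a)) = 0.37971 rad → d = 6371·c ≈ 2419.16 km.

2419 km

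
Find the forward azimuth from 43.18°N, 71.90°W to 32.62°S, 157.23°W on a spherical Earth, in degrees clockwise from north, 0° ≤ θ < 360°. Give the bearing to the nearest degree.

Δλ = -157.23 − -71.90 = -85.33°.
θ = atan2( sin Δλ · cos φ₂ , cos φ₁ · sin φ₂ − sin φ₁ · cos φ₂ · cos Δλ )
  = atan2(-0.83947, -0.44002) = -117.662° → normalised to [0°, 360°): 242.338°.

242°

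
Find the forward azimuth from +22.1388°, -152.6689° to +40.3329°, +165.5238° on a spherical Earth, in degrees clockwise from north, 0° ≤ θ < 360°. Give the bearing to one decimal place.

307.2°

Δλ = 165.5238 − -152.6689 = 318.1927°; wrapped into (−180°, 180°]: -41.8073°.
θ = atan2( sin Δλ · cos φ₂ , cos φ₁ · sin φ₂ − sin φ₁ · cos φ₂ · cos Δλ )
  = atan2(-0.50817, 0.38538) = -52.824° → normalised to [0°, 360°): 307.176°.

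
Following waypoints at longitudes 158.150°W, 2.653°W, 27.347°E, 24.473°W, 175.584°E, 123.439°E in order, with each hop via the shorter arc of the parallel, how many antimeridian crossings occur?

1

Leg 1: -158.150° → -2.653°, shortest Δλ = 155.497° (east) — does not cross 180°.
Leg 2: -2.653° → +27.347°, shortest Δλ = 30.0° (east) — does not cross 180°.
Leg 3: +27.347° → -24.473°, shortest Δλ = -51.82° (west) — does not cross 180°.
Leg 4: -24.473° → +175.584°, shortest Δλ = -159.943° (west) — crosses 180°.
Leg 5: +175.584° → +123.439°, shortest Δλ = -52.145° (west) — does not cross 180°.
Total crossings: 1.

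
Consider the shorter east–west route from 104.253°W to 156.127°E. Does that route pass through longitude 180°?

Naïve |156.127 − -104.253| = 260.38° > 180°, so the shorter arc goes the other way round — across 180°.
Signed shortest Δλ = ((156.127 − -104.253 + 180) mod 360) − 180 = -99.62°.
Going west by 99.62° from -104.253° passes through 180° before reaching +156.127°.

Yes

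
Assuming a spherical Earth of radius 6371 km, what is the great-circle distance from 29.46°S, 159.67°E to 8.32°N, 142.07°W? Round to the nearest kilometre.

Δλ = -142.07 − 159.67 = -301.74°; wrapped into (−180°, 180°]: 58.26°.
Δφ = 8.32 − -29.46 = 37.78°.
a = sin²(Δφ/2) + cos φ₁ · cos φ₂ · sin²(Δλ/2) = 0.308971.
c = 2·atan2(√a, √(1−a)) = 1.17877 rad → d = 6371·c ≈ 7509.97 km.

7510 km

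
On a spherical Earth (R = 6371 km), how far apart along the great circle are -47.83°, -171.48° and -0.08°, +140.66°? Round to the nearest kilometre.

Δλ = 140.66 − -171.48 = 312.14°; wrapped into (−180°, 180°]: -47.86°.
Δφ = -0.08 − -47.83 = 47.75°.
a = sin²(Δφ/2) + cos φ₁ · cos φ₂ · sin²(Δλ/2) = 0.274269.
c = 2·atan2(√a, √(1−a)) = 1.10239 rad → d = 6371·c ≈ 7023.35 km.

7023 km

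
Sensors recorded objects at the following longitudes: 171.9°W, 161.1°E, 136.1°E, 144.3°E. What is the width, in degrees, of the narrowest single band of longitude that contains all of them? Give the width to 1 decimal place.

52.0°

Sort the longitudes: -171.9°, +136.1°, +144.3°, +161.1°.
Eastward gaps between consecutive values (wrapping around): 308.0°, 8.2°, 16.8°, 27.0°.
Largest gap = 308.0° ⇒ minimal covering band is its complement: 360° − 308.0° = 52.0°.
Band runs from +136.1° eastward to -171.9°, crossing the antimeridian.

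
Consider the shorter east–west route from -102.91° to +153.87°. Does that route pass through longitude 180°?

Yes

Naïve |153.87 − -102.91| = 256.78° > 180°, so the shorter arc goes the other way round — across 180°.
Signed shortest Δλ = ((153.87 − -102.91 + 180) mod 360) − 180 = -103.22°.
Going west by 103.22° from -102.91° passes through 180° before reaching +153.87°.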